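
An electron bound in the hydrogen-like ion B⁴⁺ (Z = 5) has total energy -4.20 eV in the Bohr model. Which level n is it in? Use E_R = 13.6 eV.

E_n = −E_R Z²/n² ⇒ n² = E_R Z²/(−E_n) = 13.6 × 5² / 4.20 ≈ 80.95
n = 9

9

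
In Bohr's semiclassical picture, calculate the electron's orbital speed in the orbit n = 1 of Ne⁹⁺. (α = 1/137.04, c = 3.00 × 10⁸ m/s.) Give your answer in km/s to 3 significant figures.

v_n = Zαc/n = 10 × 0.00730 × 3.00 × 10⁸ / 1
    = 2.19 × 10⁴ km/s

2.19 × 10⁴ km/s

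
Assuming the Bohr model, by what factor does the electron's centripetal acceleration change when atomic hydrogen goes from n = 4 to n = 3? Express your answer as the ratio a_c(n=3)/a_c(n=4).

256/81

a_c ∝ Z^3 · n^-4; with Z fixed, a_c ∝ n^-4.
a_c(n=3)/a_c(n=4) = (3/4)^-4 = 256/81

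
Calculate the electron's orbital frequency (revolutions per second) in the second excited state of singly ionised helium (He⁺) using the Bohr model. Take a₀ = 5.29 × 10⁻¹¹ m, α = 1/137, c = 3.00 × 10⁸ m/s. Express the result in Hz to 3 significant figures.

r = n²a₀/Z = 2.38 × 10⁻¹⁰ m, v = Zαc/n = 1.46 × 10⁶ m/s
f = v/(2πr) = 9.76 × 10¹⁴ Hz

9.76 × 10¹⁴ Hz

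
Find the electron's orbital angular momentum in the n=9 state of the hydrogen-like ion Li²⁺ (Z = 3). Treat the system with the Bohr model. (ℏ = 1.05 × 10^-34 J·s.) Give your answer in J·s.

9.45 × 10^-34 J·s

L_n = nℏ = 9 × 1.05 × 10^-34 = 9.45 × 10^-34 J·s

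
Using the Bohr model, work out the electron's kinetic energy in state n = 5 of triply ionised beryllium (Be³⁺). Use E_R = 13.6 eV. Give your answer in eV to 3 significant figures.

8.70 eV

For a Coulomb orbit the virial theorem gives K = −E_n.
E_n = −E_R·Z²/n², so K = E_R·Z²/n² = 13.6 × 4²/5² = 8.70 eV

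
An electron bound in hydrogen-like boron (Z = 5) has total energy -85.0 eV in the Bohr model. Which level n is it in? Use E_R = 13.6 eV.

E_n = −E_R Z²/n² ⇒ n² = E_R Z²/(−E_n) = 13.6 × 5² / 85.0 ≈ 4.00
n = 2

2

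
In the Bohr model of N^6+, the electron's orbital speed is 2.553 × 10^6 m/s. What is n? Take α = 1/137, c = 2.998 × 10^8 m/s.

6

v_n = Zαc/n ⇒ n = Zαc/v = 7 × 0.007299 × 2.998 × 10^8 / 2.553 × 10^6 ≈ 6.00
n = 6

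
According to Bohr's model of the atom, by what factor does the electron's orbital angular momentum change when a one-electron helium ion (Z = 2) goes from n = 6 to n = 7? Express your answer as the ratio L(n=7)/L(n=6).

L = nℏ depends only on n, so L ∝ n.
L(n=7)/L(n=6) = (7/6)^1 = 7/6

7/6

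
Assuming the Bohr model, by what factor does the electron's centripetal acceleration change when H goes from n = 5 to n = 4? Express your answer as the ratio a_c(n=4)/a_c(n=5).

625/256

a_c ∝ Z^3 · n^-4; with Z fixed, a_c ∝ n^-4.
a_c(n=4)/a_c(n=5) = (4/5)^-4 = 625/256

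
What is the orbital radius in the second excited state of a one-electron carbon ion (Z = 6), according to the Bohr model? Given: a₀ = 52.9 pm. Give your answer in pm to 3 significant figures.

r_n = n²a₀/Z = 3² × 52.9 / 6
    = 9 × 52.9 / 6 = 79.3 pm

79.3 pm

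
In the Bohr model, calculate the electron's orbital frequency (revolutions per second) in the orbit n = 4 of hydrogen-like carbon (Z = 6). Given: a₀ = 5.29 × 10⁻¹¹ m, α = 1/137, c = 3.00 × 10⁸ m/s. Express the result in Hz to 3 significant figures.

3.71 × 10¹⁵ Hz

r = n²a₀/Z = 1.41 × 10⁻¹⁰ m, v = Zαc/n = 3.28 × 10⁶ m/s
f = v/(2πr) = 3.71 × 10¹⁵ Hz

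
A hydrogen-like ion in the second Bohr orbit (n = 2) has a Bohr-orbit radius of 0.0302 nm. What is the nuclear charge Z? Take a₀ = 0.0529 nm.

r_n = n²a₀/Z ⇒ Z = n²a₀/r = 2² × 0.0529 / 0.0302 ≈ 7.01
Z = 7

7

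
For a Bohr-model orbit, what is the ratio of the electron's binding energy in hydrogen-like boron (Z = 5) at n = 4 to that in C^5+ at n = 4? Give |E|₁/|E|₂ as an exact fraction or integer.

|E| ∝ Z^2 · n^-2
|E|₁/|E|₂ = (5/6)^2 · (4/4)^-2 = 25/36

25/36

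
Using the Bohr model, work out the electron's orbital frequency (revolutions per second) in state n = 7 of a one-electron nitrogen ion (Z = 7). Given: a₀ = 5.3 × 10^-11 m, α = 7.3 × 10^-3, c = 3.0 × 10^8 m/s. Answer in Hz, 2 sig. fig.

r = n²a₀/Z = 3.7 × 10^-10 m, v = Zαc/n = 2.2 × 10^6 m/s
f = v/(2πr) = 9.4 × 10^14 Hz

9.4 × 10^14 Hz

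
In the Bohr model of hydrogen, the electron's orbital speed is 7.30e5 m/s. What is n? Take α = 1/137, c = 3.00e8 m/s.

v_n = Zαc/n ⇒ n = Zαc/v = 1 × 0.00730 × 3.00e8 / 7.30e5 ≈ 3.00
n = 3

3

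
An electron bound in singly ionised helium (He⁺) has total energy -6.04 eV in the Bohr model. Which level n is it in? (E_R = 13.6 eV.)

E_n = −E_R Z²/n² ⇒ n² = E_R Z²/(−E_n) = 13.6 × 2² / 6.04 ≈ 9.01
n = 3

3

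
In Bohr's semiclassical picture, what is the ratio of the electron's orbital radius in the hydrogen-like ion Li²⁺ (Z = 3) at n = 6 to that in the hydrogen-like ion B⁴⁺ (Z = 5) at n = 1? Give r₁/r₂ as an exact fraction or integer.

r ∝ Z^-1 · n^2
r₁/r₂ = (3/5)^-1 · (6/1)^2 = 60

60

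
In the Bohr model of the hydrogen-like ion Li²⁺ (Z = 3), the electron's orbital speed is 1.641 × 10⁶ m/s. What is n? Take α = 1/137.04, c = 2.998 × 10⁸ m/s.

v_n = Zαc/n ⇒ n = Zαc/v = 3 × 0.007297 × 2.998 × 10⁸ / 1.641 × 10⁶ ≈ 4.00
n = 4

4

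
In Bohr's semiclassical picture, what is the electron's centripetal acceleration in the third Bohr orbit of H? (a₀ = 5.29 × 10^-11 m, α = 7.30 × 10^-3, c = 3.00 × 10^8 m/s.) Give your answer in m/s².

1.12 × 10^21 m/s²

r = n²a₀/Z = 4.76 × 10^-10 m, v = Zαc/n = 7.30 × 10^5 m/s
a = v²/r = (7.30 × 10^5)² / 4.76 × 10^-10 = 1.12 × 10^21 m/s²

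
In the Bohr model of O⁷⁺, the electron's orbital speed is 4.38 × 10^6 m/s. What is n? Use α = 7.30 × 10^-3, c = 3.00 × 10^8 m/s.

4

v_n = Zαc/n ⇒ n = Zαc/v = 8 × 0.00730 × 3.00 × 10^8 / 4.38 × 10^6 ≈ 4.00
n = 4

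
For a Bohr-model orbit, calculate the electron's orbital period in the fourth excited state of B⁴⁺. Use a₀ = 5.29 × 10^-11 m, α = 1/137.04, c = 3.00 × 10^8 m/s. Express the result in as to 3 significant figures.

r = n²a₀/Z = 5²·5.29 × 10^-11/5 = 2.64 × 10^-10 m
v = Zαc/n = 5·0.00730·3.00 × 10^8/5 = 2.19 × 10^6 m/s
T = 2πr/v = 7.59 × 10^-16 s = 759 as

759 as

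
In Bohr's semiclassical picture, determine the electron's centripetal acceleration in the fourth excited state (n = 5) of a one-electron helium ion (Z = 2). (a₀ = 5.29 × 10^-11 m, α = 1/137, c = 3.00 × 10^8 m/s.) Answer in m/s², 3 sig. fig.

1.16 × 10^21 m/s²

r = n²a₀/Z = 6.61 × 10^-10 m, v = Zαc/n = 8.76 × 10^5 m/s
a = v²/r = (8.76 × 10^5)² / 6.61 × 10^-10 = 1.16 × 10^21 m/s²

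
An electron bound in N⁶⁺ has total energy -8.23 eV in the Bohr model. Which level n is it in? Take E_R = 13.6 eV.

E_n = −E_R Z²/n² ⇒ n² = E_R Z²/(−E_n) = 13.6 × 7² / 8.23 ≈ 80.97
n = 9

9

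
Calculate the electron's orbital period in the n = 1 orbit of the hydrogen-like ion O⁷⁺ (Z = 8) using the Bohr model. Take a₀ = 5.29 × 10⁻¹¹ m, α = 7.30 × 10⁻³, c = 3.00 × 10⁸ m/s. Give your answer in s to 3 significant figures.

r = n²a₀/Z = 1²·5.29 × 10⁻¹¹/8 = 6.61 × 10⁻¹² m
v = Zαc/n = 8·0.00730·3.00 × 10⁸/1 = 1.75 × 10⁷ m/s
T = 2πr/v = 2.37 × 10⁻¹⁸ s

2.37 × 10⁻¹⁸ s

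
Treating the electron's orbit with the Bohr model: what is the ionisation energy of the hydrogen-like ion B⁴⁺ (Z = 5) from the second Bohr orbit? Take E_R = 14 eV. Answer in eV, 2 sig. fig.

E_n = −E_R·Z²/n² = −14 × 5²/2² eV = -88 eV
Ionisation energy = −E_n = 88 eV

88 eV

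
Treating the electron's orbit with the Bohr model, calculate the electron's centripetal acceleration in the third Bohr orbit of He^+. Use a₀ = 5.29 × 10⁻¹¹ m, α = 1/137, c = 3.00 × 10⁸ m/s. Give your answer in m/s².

8.95 × 10²¹ m/s²

r = n²a₀/Z = 2.38 × 10⁻¹⁰ m, v = Zαc/n = 1.46 × 10⁶ m/s
a = v²/r = (1.46 × 10⁶)² / 2.38 × 10⁻¹⁰ = 8.95 × 10²¹ m/s²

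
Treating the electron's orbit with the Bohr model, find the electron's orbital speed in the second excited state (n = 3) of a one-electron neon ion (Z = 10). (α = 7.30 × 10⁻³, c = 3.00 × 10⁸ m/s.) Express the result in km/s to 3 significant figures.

v_n = Zαc/n = 10 × 0.00730 × 3.00 × 10⁸ / 3
    = 7300 km/s

7300 km/s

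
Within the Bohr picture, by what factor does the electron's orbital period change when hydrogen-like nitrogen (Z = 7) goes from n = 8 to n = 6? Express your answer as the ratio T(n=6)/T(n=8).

27/64

T ∝ Z^-2 · n^3; with Z fixed, T ∝ n^3.
T(n=6)/T(n=8) = (6/8)^3 = 27/64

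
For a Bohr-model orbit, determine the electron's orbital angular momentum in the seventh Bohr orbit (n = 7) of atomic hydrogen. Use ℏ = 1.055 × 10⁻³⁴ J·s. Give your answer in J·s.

L_n = nℏ = 7 × 1.055 × 10⁻³⁴ = 7.385 × 10⁻³⁴ J·s

7.385 × 10⁻³⁴ J·s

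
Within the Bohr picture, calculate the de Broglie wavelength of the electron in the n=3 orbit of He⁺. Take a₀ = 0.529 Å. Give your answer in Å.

4.99 Å

The Bohr quantisation condition is nλ = 2πr_n.
r_n = n²a₀/Z = 2.38 Å
λ = 2πr_n/n = 2π·2.38/3 = 4.99 Å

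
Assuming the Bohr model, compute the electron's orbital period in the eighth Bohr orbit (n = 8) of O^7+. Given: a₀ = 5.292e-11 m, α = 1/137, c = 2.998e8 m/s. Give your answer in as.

1216 as

r = n²a₀/Z = 8²·5.292e-11/8 = 4.234e-10 m
v = Zαc/n = 8·0.007299·2.998e8/8 = 2.188e6 m/s
T = 2πr/v = 1.216e-15 s = 1216 as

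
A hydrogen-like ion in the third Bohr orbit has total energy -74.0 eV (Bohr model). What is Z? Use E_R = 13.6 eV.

E_n = −E_R Z²/n² ⇒ Z² = −E_n n²/E_R = 74.0 × 3² / 13.6 ≈ 48.97
Z = 7

7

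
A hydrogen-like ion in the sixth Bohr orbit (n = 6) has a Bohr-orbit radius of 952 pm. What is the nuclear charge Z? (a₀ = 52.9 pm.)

r_n = n²a₀/Z ⇒ Z = n²a₀/r = 6² × 52.9 / 952 ≈ 2.00
Z = 2

2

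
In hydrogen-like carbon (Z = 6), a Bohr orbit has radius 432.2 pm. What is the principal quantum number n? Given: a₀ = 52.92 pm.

7

r_n = n²a₀/Z ⇒ n² = rZ/a₀ = 432.2 × 6 / 52.92 ≈ 49.00
n = 7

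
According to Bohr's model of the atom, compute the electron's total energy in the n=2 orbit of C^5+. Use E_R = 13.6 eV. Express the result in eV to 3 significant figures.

-122 eV

E_n = −E_R·Z²/n² = −13.6 × 6²/2² = -122 eV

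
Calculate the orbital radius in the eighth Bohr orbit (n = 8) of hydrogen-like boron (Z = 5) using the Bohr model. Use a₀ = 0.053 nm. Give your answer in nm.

0.68 nm

r_n = n²a₀/Z = 8² × 0.053 / 5
    = 64 × 0.053 / 5 = 0.68 nm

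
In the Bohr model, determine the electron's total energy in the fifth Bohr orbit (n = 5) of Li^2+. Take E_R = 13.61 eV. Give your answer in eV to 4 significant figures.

E_n = −E_R·Z²/n² = −13.61 × 3²/5² = -4.900 eV

-4.900 eV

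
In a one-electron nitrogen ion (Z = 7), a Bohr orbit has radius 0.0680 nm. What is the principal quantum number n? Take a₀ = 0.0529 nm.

3

r_n = n²a₀/Z ⇒ n² = rZ/a₀ = 0.0680 × 7 / 0.0529 ≈ 9.00
n = 3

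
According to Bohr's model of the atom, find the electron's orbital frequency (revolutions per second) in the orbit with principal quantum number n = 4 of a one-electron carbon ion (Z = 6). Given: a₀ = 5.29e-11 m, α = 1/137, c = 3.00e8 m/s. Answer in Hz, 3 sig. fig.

3.71e15 Hz

r = n²a₀/Z = 1.41e-10 m, v = Zαc/n = 3.28e6 m/s
f = v/(2πr) = 3.71e15 Hz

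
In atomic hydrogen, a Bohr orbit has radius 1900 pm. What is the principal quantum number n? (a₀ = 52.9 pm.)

r_n = n²a₀/Z ⇒ n² = rZ/a₀ = 1900 × 1 / 52.9 ≈ 35.92
n = 6

6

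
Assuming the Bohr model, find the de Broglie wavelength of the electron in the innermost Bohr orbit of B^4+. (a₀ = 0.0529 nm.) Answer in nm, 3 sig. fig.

The Bohr quantisation condition is nλ = 2πr_n.
r_n = n²a₀/Z = 0.0106 nm
λ = 2πr_n/n = 2π·0.0106/1 = 0.0665 nm

0.0665 nm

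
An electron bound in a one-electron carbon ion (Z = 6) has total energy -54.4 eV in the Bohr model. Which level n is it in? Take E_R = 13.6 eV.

E_n = −E_R Z²/n² ⇒ n² = E_R Z²/(−E_n) = 13.6 × 6² / 54.4 ≈ 9.00
n = 3

3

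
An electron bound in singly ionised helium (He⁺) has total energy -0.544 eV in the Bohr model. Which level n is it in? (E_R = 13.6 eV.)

E_n = −E_R Z²/n² ⇒ n² = E_R Z²/(−E_n) = 13.6 × 2² / 0.544 ≈ 100.00
n = 10

10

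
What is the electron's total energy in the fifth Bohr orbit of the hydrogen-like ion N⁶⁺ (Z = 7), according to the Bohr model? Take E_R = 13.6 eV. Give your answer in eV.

-26.7 eV

E_n = −E_R·Z²/n² = −13.6 × 7²/5² = -26.7 eV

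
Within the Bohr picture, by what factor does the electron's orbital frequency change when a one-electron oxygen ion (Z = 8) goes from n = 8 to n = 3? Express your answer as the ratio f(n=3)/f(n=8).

512/27

f ∝ Z^2 · n^-3; with Z fixed, f ∝ n^-3.
f(n=3)/f(n=8) = (3/8)^-3 = 512/27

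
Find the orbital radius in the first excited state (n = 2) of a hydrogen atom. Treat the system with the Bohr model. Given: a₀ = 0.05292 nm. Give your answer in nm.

0.2117 nm

r_n = n²a₀/Z = 2² × 0.05292 / 1
    = 4 × 0.05292 / 1 = 0.2117 nm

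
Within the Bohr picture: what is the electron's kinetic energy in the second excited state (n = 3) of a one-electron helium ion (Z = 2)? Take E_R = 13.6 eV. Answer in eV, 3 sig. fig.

For a Coulomb orbit the virial theorem gives K = −E_n.
E_n = −E_R·Z²/n², so K = E_R·Z²/n² = 13.6 × 2²/3² = 6.04 eV

6.04 eV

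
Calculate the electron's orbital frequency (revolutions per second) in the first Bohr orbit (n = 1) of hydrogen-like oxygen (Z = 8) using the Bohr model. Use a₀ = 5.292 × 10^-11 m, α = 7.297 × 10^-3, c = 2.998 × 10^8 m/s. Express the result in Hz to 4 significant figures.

r = n²a₀/Z = 6.615 × 10^-12 m, v = Zαc/n = 1.750 × 10^7 m/s
f = v/(2πr) = 4.211 × 10^17 Hz

4.211 × 10^17 Hz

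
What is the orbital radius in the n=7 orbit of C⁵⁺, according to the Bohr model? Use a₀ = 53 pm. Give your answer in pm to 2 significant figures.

430 pm

r_n = n²a₀/Z = 7² × 53 / 6
    = 49 × 53 / 6 = 430 pm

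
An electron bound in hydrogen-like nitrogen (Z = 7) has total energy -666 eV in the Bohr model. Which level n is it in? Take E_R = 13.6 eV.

E_n = −E_R Z²/n² ⇒ n² = E_R Z²/(−E_n) = 13.6 × 7² / 666 ≈ 1.00
n = 1

1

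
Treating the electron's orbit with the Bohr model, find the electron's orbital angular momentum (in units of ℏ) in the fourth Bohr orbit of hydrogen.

L_n = nℏ, so L/ℏ = n = 4.

4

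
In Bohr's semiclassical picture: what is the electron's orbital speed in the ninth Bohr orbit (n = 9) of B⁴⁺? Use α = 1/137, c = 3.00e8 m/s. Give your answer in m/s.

v_n = Zαc/n = 5 × 0.00730 × 3.00e8 / 9
    = 1.22e6 m/s

1.22e6 m/s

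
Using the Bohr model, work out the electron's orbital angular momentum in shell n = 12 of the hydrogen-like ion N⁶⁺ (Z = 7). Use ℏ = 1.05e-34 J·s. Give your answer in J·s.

L_n = nℏ = 12 × 1.05e-34 = 1.26e-33 J·s

1.26e-33 J·s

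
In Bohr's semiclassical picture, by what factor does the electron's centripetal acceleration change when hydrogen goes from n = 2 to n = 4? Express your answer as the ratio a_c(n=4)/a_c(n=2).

a_c ∝ Z^3 · n^-4; with Z fixed, a_c ∝ n^-4.
a_c(n=4)/a_c(n=2) = (4/2)^-4 = 1/16

1/16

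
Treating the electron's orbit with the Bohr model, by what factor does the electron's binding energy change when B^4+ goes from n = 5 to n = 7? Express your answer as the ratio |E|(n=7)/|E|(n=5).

|E| ∝ Z^2 · n^-2; with Z fixed, |E| ∝ n^-2.
|E|(n=7)/|E|(n=5) = (7/5)^-2 = 25/49

25/49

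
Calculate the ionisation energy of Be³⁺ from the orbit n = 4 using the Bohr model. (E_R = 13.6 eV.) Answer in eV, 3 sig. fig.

E_n = −E_R·Z²/n² = −13.6 × 4²/4² eV = -13.6 eV
Ionisation energy = −E_n = 13.6 eV

13.6 eV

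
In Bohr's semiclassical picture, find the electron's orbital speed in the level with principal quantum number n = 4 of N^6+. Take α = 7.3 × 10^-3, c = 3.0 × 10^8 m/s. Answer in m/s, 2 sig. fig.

3.8 × 10^6 m/s

v_n = Zαc/n = 7 × 0.0073 × 3.0 × 10^8 / 4
    = 3.8 × 10^6 m/s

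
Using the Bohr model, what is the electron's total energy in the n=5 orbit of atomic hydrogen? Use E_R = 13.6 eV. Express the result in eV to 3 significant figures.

E_n = −E_R·Z²/n² = −13.6 × 1²/5² = -0.544 eV

-0.544 eV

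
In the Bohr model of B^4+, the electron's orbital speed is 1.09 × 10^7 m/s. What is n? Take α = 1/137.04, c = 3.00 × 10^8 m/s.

v_n = Zαc/n ⇒ n = Zαc/v = 5 × 0.00730 × 3.00 × 10^8 / 1.09 × 10^7 ≈ 1.00
n = 1

1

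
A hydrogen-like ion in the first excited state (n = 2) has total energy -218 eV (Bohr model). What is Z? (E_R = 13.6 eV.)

E_n = −E_R Z²/n² ⇒ Z² = −E_n n²/E_R = 218 × 2² / 13.6 ≈ 64.12
Z = 8

8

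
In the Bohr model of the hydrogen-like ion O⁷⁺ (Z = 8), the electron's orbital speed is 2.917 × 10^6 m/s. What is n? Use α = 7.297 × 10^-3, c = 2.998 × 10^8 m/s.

6

v_n = Zαc/n ⇒ n = Zαc/v = 8 × 0.007297 × 2.998 × 10^8 / 2.917 × 10^6 ≈ 6.00
n = 6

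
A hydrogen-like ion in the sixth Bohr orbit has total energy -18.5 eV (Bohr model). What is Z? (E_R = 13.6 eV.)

7

E_n = −E_R Z²/n² ⇒ Z² = −E_n n²/E_R = 18.5 × 6² / 13.6 ≈ 48.97
Z = 7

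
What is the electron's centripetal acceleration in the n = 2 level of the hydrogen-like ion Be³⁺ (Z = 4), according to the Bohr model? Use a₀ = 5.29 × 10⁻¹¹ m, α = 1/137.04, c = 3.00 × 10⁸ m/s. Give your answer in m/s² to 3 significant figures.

3.62 × 10²³ m/s²

r = n²a₀/Z = 5.29 × 10⁻¹¹ m, v = Zαc/n = 4.38 × 10⁶ m/s
a = v²/r = (4.38 × 10⁶)² / 5.29 × 10⁻¹¹ = 3.62 × 10²³ m/s²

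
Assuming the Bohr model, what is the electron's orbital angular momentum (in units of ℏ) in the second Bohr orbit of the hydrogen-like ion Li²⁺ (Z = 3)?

2

L_n = nℏ, so L/ℏ = n = 2.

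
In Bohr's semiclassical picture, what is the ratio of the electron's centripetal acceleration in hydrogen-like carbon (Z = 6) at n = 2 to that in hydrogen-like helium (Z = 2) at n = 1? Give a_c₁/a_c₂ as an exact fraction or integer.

27/16

a_c ∝ Z^3 · n^-4
a_c₁/a_c₂ = (6/2)^3 · (2/1)^-4 = 27/16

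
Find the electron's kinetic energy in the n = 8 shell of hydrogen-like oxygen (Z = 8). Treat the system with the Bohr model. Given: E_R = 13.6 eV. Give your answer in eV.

For a Coulomb orbit the virial theorem gives K = −E_n.
E_n = −E_R·Z²/n², so K = E_R·Z²/n² = 13.6 × 8²/8² = 13.6 eV

13.6 eV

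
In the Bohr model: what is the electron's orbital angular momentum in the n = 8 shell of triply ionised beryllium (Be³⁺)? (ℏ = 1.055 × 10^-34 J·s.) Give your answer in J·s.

8.440 × 10^-34 J·s

L_n = nℏ = 8 × 1.055 × 10^-34 = 8.440 × 10^-34 J·s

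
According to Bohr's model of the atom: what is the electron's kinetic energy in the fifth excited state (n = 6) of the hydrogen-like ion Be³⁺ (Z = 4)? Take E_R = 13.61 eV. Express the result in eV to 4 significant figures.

6.049 eV

For a Coulomb orbit the virial theorem gives K = −E_n.
E_n = −E_R·Z²/n², so K = E_R·Z²/n² = 13.61 × 4²/6² = 6.049 eV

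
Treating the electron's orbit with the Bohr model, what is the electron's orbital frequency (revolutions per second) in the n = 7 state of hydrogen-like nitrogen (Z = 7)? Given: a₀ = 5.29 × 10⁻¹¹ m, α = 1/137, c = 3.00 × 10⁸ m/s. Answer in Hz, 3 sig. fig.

r = n²a₀/Z = 3.70 × 10⁻¹⁰ m, v = Zαc/n = 2.19 × 10⁶ m/s
f = v/(2πr) = 9.41 × 10¹⁴ Hz

9.41 × 10¹⁴ Hz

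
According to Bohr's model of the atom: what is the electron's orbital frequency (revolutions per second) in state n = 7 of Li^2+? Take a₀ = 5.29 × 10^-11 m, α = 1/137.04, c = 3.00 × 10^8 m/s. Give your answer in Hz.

r = n²a₀/Z = 8.64 × 10^-10 m, v = Zαc/n = 9.38 × 10^5 m/s
f = v/(2πr) = 1.73 × 10^14 Hz

1.73 × 10^14 Hz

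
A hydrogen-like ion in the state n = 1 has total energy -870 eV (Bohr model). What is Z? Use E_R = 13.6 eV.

8

E_n = −E_R Z²/n² ⇒ Z² = −E_n n²/E_R = 870 × 1² / 13.6 ≈ 63.97
Z = 8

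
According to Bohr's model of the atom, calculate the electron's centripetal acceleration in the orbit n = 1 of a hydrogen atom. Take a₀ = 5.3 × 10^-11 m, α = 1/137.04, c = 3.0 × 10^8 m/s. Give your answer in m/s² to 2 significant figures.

r = n²a₀/Z = 5.3 × 10^-11 m, v = Zαc/n = 2.2 × 10^6 m/s
a = v²/r = (2.2 × 10^6)² / 5.3 × 10^-11 = 9.0 × 10^22 m/s²

9.0 × 10^22 m/s²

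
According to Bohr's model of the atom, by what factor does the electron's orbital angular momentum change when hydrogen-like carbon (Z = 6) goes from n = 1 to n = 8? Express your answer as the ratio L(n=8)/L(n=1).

8

L = nℏ depends only on n, so L ∝ n.
L(n=8)/L(n=1) = (8/1)^1 = 8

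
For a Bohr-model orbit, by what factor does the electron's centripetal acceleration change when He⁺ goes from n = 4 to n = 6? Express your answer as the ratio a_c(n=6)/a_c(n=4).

16/81

a_c ∝ Z^3 · n^-4; with Z fixed, a_c ∝ n^-4.
a_c(n=6)/a_c(n=4) = (6/4)^-4 = 16/81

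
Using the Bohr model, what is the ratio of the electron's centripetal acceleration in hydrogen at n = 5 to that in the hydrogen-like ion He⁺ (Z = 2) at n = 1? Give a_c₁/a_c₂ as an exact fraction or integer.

a_c ∝ Z^3 · n^-4
a_c₁/a_c₂ = (1/2)^3 · (5/1)^-4 = 1/5000

1/5000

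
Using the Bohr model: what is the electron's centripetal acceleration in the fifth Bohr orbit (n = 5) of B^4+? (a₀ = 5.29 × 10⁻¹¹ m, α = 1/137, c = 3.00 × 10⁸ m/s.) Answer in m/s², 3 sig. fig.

r = n²a₀/Z = 2.64 × 10⁻¹⁰ m, v = Zαc/n = 2.19 × 10⁶ m/s
a = v²/r = (2.19 × 10⁶)² / 2.64 × 10⁻¹⁰ = 1.81 × 10²² m/s²

1.81 × 10²² m/s²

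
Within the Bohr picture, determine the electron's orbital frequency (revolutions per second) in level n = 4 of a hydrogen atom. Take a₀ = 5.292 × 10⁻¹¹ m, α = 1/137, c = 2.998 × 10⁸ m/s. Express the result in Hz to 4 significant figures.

1.028 × 10¹⁴ Hz

r = n²a₀/Z = 8.467 × 10⁻¹⁰ m, v = Zαc/n = 5.471 × 10⁵ m/s
f = v/(2πr) = 1.028 × 10¹⁴ Hz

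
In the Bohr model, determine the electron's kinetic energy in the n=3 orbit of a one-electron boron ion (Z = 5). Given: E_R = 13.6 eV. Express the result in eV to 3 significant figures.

37.8 eV

For a Coulomb orbit the virial theorem gives K = −E_n.
E_n = −E_R·Z²/n², so K = E_R·Z²/n² = 13.6 × 5²/3² = 37.8 eV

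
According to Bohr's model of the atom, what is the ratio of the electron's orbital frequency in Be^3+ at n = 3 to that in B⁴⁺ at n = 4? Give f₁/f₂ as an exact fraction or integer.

1024/675

f ∝ Z^2 · n^-3
f₁/f₂ = (4/5)^2 · (3/4)^-3 = 1024/675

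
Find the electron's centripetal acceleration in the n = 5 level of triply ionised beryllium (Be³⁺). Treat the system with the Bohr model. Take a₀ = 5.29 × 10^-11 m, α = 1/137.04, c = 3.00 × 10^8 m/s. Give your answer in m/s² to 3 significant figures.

r = n²a₀/Z = 3.31 × 10^-10 m, v = Zαc/n = 1.75 × 10^6 m/s
a = v²/r = (1.75 × 10^6)² / 3.31 × 10^-10 = 9.28 × 10^21 m/s²

9.28 × 10^21 m/s²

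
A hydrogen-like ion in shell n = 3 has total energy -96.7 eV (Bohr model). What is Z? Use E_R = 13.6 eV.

E_n = −E_R Z²/n² ⇒ Z² = −E_n n²/E_R = 96.7 × 3² / 13.6 ≈ 63.99
Z = 8

8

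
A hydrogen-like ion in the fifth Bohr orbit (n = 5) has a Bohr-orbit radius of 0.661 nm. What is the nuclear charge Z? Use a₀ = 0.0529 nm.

r_n = n²a₀/Z ⇒ Z = n²a₀/r = 5² × 0.0529 / 0.661 ≈ 2.00
Z = 2

2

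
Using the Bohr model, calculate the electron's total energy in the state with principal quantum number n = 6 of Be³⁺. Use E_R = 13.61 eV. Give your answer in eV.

-6.049 eV

E_n = −E_R·Z²/n² = −13.61 × 4²/6² = -6.049 eV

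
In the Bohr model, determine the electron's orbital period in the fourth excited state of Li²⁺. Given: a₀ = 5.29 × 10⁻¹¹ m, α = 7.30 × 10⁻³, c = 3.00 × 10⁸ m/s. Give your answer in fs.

r = n²a₀/Z = 5²·5.29 × 10⁻¹¹/3 = 4.41 × 10⁻¹⁰ m
v = Zαc/n = 3·0.00730·3.00 × 10⁸/5 = 1.31 × 10⁶ m/s
T = 2πr/v = 2.11 × 10⁻¹⁵ s = 2.11 fs

2.11 fs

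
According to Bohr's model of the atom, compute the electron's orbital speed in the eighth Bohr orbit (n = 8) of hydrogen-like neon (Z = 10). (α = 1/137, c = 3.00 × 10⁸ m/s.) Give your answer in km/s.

2740 km/s

v_n = Zαc/n = 10 × 0.00730 × 3.00 × 10⁸ / 8
    = 2740 km/s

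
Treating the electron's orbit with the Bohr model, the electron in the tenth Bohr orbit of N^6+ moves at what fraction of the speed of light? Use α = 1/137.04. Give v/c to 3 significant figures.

0.00511

v_n = Zαc/n, so v/c = Zα/n = 7 × 0.00730 / 10 = 0.00511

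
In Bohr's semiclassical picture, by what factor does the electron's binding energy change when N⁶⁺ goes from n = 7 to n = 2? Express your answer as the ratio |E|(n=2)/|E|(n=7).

49/4

|E| ∝ Z^2 · n^-2; with Z fixed, |E| ∝ n^-2.
|E|(n=2)/|E|(n=7) = (2/7)^-2 = 49/4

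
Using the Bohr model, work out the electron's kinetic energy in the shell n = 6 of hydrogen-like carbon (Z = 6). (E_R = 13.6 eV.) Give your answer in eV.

13.6 eV

For a Coulomb orbit the virial theorem gives K = −E_n.
E_n = −E_R·Z²/n², so K = E_R·Z²/n² = 13.6 × 6²/6² = 13.6 eV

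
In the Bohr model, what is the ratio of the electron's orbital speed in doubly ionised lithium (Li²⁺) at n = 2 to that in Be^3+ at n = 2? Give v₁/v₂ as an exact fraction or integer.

v ∝ Z^1 · n^-1
v₁/v₂ = (3/4)^1 · (2/2)^-1 = 3/4

3/4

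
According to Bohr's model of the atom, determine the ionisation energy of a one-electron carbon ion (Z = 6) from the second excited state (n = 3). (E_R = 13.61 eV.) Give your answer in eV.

E_n = −E_R·Z²/n² = −13.61 × 6²/3² eV = -54.44 eV
Ionisation energy = −E_n = 54.44 eV

54.44 eV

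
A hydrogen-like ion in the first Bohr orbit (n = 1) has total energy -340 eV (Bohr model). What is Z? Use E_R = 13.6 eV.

E_n = −E_R Z²/n² ⇒ Z² = −E_n n²/E_R = 340 × 1² / 13.6 ≈ 25.00
Z = 5

5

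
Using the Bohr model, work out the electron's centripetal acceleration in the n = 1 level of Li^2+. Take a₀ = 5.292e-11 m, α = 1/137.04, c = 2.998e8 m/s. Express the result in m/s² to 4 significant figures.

2.442e24 m/s²

r = n²a₀/Z = 1.764e-11 m, v = Zαc/n = 6.563e6 m/s
a = v²/r = (6.563e6)² / 1.764e-11 = 2.442e24 m/s²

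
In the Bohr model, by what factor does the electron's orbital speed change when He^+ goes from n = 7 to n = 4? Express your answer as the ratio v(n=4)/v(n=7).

v ∝ Z^1 · n^-1; with Z fixed, v ∝ n^-1.
v(n=4)/v(n=7) = (4/7)^-1 = 7/4

7/4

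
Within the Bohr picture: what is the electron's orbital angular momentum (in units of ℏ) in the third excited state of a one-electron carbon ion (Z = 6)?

L_n = nℏ, so L/ℏ = n = 4.

4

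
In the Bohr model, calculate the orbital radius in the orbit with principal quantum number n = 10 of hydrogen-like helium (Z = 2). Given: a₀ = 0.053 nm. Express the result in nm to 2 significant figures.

2.6 nm

r_n = n²a₀/Z = 10² × 0.053 / 2
    = 100 × 0.053 / 2 = 2.6 nm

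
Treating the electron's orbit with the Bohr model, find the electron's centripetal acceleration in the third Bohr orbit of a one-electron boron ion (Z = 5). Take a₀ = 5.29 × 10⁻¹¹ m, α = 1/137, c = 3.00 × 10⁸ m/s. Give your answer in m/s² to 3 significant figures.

r = n²a₀/Z = 9.52 × 10⁻¹¹ m, v = Zαc/n = 3.65 × 10⁶ m/s
a = v²/r = (3.65 × 10⁶)² / 9.52 × 10⁻¹¹ = 1.40 × 10²³ m/s²

1.40 × 10²³ m/s²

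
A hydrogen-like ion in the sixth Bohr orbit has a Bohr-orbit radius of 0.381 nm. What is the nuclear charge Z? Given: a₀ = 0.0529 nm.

5

r_n = n²a₀/Z ⇒ Z = n²a₀/r = 6² × 0.0529 / 0.381 ≈ 5.00
Z = 5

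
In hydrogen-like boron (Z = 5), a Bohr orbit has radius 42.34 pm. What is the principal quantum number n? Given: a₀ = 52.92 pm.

r_n = n²a₀/Z ⇒ n² = rZ/a₀ = 42.34 × 5 / 52.92 ≈ 4.00
n = 2

2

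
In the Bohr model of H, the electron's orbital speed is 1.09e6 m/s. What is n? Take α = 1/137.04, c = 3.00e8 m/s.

2

v_n = Zαc/n ⇒ n = Zαc/v = 1 × 0.00730 × 3.00e8 / 1.09e6 ≈ 2.01
n = 2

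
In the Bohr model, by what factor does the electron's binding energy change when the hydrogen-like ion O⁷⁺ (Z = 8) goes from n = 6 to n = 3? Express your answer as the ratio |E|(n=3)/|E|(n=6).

4

|E| ∝ Z^2 · n^-2; with Z fixed, |E| ∝ n^-2.
|E|(n=3)/|E|(n=6) = (3/6)^-2 = 4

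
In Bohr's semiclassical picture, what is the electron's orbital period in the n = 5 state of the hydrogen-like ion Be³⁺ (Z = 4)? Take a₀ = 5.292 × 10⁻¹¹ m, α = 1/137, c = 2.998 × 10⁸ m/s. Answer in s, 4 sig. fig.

1.187 × 10⁻¹⁵ s

r = n²a₀/Z = 5²·5.292 × 10⁻¹¹/4 = 3.308 × 10⁻¹⁰ m
v = Zαc/n = 4·0.007299·2.998 × 10⁸/5 = 1.751 × 10⁶ m/s
T = 2πr/v = 1.187 × 10⁻¹⁵ s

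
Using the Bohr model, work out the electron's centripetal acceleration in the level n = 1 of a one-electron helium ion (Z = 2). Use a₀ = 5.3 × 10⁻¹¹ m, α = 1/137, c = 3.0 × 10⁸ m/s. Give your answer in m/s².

7.2 × 10²³ m/s²

r = n²a₀/Z = 2.6 × 10⁻¹¹ m, v = Zαc/n = 4.4 × 10⁶ m/s
a = v²/r = (4.4 × 10⁶)² / 2.6 × 10⁻¹¹ = 7.2 × 10²³ m/s²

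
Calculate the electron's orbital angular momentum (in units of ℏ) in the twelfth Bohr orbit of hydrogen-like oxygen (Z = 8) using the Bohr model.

12

L_n = nℏ, so L/ℏ = n = 12.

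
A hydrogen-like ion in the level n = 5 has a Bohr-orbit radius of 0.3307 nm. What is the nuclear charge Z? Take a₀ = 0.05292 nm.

4

r_n = n²a₀/Z ⇒ Z = n²a₀/r = 5² × 0.05292 / 0.3307 ≈ 4.00
Z = 4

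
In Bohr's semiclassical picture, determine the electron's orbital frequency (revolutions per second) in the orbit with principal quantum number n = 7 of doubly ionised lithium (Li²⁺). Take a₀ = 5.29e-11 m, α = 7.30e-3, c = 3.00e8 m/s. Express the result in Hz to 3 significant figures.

1.73e14 Hz

r = n²a₀/Z = 8.64e-10 m, v = Zαc/n = 9.39e5 m/s
f = v/(2πr) = 1.73e14 Hz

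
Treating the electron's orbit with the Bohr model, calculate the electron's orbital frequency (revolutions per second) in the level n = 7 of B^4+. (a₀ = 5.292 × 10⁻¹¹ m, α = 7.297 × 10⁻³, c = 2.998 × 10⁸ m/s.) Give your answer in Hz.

4.795 × 10¹⁴ Hz

r = n²a₀/Z = 5.186 × 10⁻¹⁰ m, v = Zαc/n = 1.563 × 10⁶ m/s
f = v/(2πr) = 4.795 × 10¹⁴ Hz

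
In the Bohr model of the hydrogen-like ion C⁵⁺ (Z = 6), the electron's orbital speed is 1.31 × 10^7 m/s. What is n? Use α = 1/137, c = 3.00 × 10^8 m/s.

1

v_n = Zαc/n ⇒ n = Zαc/v = 6 × 0.00730 × 3.00 × 10^8 / 1.31 × 10^7 ≈ 1.00
n = 1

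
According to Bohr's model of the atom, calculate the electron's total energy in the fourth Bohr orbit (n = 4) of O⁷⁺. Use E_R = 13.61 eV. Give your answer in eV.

-54.44 eV

E_n = −E_R·Z²/n² = −13.61 × 8²/4² = -54.44 eV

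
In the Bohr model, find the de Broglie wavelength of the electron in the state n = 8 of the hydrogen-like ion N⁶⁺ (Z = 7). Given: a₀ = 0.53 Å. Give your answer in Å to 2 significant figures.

The Bohr quantisation condition is nλ = 2πr_n.
r_n = n²a₀/Z = 4.8 Å
λ = 2πr_n/n = 2π·4.8/8 = 3.8 Å

3.8 Å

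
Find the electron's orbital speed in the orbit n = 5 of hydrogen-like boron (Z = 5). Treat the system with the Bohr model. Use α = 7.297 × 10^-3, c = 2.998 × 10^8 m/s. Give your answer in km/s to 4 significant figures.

2188 km/s

v_n = Zαc/n = 5 × 0.007297 × 2.998 × 10^8 / 5
    = 2188 km/s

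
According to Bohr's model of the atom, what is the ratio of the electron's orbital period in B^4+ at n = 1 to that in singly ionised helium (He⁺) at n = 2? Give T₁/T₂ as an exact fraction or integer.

1/50

T ∝ Z^-2 · n^3
T₁/T₂ = (5/2)^-2 · (1/2)^3 = 1/50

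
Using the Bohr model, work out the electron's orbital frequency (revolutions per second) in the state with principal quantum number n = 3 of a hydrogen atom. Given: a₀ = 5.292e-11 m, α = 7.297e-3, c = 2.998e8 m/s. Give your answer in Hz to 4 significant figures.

2.437e14 Hz

r = n²a₀/Z = 4.763e-10 m, v = Zαc/n = 7.292e5 m/s
f = v/(2πr) = 2.437e14 Hz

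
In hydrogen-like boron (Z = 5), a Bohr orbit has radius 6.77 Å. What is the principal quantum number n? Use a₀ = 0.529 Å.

r_n = n²a₀/Z ⇒ n² = rZ/a₀ = 6.77 × 5 / 0.529 ≈ 63.99
n = 8

8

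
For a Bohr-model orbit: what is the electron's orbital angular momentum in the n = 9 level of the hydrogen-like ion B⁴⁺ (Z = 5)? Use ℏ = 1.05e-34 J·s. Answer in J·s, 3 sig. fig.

L_n = nℏ = 9 × 1.05e-34 = 9.45e-34 J·s

9.45e-34 J·s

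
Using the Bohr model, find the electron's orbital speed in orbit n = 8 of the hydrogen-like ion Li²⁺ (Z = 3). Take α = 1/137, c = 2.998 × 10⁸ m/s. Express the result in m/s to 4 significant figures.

v_n = Zαc/n = 3 × 0.007299 × 2.998 × 10⁸ / 8
    = 8.206 × 10⁵ m/s

8.206 × 10⁵ m/s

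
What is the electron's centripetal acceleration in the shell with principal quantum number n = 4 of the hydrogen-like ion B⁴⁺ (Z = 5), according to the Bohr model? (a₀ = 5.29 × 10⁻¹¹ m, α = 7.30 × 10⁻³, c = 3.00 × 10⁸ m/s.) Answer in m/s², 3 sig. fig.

r = n²a₀/Z = 1.69 × 10⁻¹⁰ m, v = Zαc/n = 2.74 × 10⁶ m/s
a = v²/r = (2.74 × 10⁶)² / 1.69 × 10⁻¹⁰ = 4.43 × 10²² m/s²

4.43 × 10²² m/s²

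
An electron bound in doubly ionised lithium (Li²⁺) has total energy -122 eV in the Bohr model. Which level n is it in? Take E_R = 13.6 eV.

1

E_n = −E_R Z²/n² ⇒ n² = E_R Z²/(−E_n) = 13.6 × 3² / 122 ≈ 1.00
n = 1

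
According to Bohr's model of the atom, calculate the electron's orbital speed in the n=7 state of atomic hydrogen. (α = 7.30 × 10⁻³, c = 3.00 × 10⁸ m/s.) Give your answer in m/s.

3.13 × 10⁵ m/s

v_n = Zαc/n = 1 × 0.00730 × 3.00 × 10⁸ / 7
    = 3.13 × 10⁵ m/s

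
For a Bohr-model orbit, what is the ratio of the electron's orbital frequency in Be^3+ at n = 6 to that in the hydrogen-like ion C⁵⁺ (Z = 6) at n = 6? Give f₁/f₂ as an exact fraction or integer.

f ∝ Z^2 · n^-3
f₁/f₂ = (4/6)^2 · (6/6)^-3 = 4/9

4/9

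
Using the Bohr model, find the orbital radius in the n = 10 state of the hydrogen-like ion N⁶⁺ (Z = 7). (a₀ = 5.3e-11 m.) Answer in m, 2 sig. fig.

7.6e-10 m

r_n = n²a₀/Z = 10² × 5.3e-11 / 7
    = 100 × 5.3e-11 / 7 = 7.6e-10 m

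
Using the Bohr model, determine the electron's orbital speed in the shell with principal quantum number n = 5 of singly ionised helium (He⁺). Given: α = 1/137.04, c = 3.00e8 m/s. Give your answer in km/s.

v_n = Zαc/n = 2 × 0.00730 × 3.00e8 / 5
    = 876 km/s

876 km/s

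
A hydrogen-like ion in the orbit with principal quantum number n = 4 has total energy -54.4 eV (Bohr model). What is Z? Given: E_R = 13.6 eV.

8

E_n = −E_R Z²/n² ⇒ Z² = −E_n n²/E_R = 54.4 × 4² / 13.6 ≈ 64.00
Z = 8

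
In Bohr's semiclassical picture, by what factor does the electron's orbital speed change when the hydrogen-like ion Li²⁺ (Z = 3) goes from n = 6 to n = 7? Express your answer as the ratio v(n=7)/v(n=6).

v ∝ Z^1 · n^-1; with Z fixed, v ∝ n^-1.
v(n=7)/v(n=6) = (7/6)^-1 = 6/7

6/7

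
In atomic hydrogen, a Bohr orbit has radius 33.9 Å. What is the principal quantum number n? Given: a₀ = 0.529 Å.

r_n = n²a₀/Z ⇒ n² = rZ/a₀ = 33.9 × 1 / 0.529 ≈ 64.08
n = 8

8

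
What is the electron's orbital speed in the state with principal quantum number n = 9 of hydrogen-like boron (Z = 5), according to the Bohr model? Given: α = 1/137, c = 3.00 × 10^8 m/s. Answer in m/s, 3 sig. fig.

v_n = Zαc/n = 5 × 0.00730 × 3.00 × 10^8 / 9
    = 1.22 × 10^6 m/s

1.22 × 10^6 m/s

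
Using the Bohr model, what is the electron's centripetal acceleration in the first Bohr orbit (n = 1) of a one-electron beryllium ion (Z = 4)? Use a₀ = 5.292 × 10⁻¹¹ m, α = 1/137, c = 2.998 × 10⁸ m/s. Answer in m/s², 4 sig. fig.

5.791 × 10²⁴ m/s²

r = n²a₀/Z = 1.323 × 10⁻¹¹ m, v = Zαc/n = 8.753 × 10⁶ m/s
a = v²/r = (8.753 × 10⁶)² / 1.323 × 10⁻¹¹ = 5.791 × 10²⁴ m/s²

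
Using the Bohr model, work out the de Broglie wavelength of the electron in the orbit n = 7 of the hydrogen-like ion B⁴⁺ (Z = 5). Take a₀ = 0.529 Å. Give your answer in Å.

The Bohr quantisation condition is nλ = 2πr_n.
r_n = n²a₀/Z = 5.18 Å
λ = 2πr_n/n = 2π·5.18/7 = 4.65 Å

4.65 Å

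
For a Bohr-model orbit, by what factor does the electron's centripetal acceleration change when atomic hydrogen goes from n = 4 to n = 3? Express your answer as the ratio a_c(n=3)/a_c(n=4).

a_c ∝ Z^3 · n^-4; with Z fixed, a_c ∝ n^-4.
a_c(n=3)/a_c(n=4) = (3/4)^-4 = 256/81

256/81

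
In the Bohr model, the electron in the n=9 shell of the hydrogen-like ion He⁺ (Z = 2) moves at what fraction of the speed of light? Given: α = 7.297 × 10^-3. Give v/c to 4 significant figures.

0.001622

v_n = Zαc/n, so v/c = Zα/n = 2 × 0.007297 / 9 = 0.001622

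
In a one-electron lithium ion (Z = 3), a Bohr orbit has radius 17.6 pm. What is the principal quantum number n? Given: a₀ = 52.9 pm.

1

r_n = n²a₀/Z ⇒ n² = rZ/a₀ = 17.6 × 3 / 52.9 ≈ 1.00
n = 1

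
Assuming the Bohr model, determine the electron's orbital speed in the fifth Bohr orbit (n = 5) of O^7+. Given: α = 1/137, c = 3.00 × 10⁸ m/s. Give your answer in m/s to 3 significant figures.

v_n = Zαc/n = 8 × 0.00730 × 3.00 × 10⁸ / 5
    = 3.50 × 10⁶ m/s

3.50 × 10⁶ m/s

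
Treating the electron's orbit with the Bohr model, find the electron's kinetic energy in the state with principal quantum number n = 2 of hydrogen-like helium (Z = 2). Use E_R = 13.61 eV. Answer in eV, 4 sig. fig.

13.61 eV

For a Coulomb orbit the virial theorem gives K = −E_n.
E_n = −E_R·Z²/n², so K = E_R·Z²/n² = 13.61 × 2²/2² = 13.61 eV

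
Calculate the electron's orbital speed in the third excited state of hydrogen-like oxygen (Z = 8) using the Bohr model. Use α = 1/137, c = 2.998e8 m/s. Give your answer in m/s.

4.377e6 m/s

v_n = Zαc/n = 8 × 0.007299 × 2.998e8 / 4
    = 4.377e6 m/s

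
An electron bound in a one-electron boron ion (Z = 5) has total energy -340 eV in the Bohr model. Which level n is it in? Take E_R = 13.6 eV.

1

E_n = −E_R Z²/n² ⇒ n² = E_R Z²/(−E_n) = 13.6 × 5² / 340 ≈ 1.00
n = 1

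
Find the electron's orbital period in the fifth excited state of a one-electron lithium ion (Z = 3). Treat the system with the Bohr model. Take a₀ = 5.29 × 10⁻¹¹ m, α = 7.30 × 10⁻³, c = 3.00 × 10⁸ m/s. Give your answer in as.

r = n²a₀/Z = 6²·5.29 × 10⁻¹¹/3 = 6.35 × 10⁻¹⁰ m
v = Zαc/n = 3·0.00730·3.00 × 10⁸/6 = 1.09 × 10⁶ m/s
T = 2πr/v = 3.64 × 10⁻¹⁵ s = 3640 as

3640 as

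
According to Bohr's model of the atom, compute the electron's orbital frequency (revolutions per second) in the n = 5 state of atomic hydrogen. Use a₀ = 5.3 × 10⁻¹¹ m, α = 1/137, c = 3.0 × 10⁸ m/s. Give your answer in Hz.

r = n²a₀/Z = 1.3 × 10⁻⁹ m, v = Zαc/n = 4.4 × 10⁵ m/s
f = v/(2πr) = 5.3 × 10¹³ Hz

5.3 × 10¹³ Hz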